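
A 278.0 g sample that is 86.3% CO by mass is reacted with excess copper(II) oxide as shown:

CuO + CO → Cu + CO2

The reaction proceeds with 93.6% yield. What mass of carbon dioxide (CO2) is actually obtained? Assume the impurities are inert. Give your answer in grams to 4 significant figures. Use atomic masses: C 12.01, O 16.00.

Pure CO available = 278.0 g × 0.863 = 239.91 g.
M(CO) = 12.01 + 16.00 = 28.01 g/mol.
M(CO2) = 12.01 + 2(16.00) = 44.01 g/mol.
n(CO) = 239.91 g / 28.01 g/mol = 8.5653 mol.
From the equation the CO:CO2 mole ratio is 1:1, so n(CO2) = 8.5653 × 1/1 = 8.5653 mol.
Mass of CO2 = 8.5653 mol × 44.01 g/mol = 376.96 g.
Actual mass collected = 376.96 g × 0.936 = 352.83 g.

352.8 g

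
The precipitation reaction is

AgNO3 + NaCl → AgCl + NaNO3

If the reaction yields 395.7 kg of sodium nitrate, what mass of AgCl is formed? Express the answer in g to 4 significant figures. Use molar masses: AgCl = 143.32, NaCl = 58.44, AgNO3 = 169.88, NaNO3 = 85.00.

667200 g

Convert: 395.7 kg = 395700 g.
n(NaNO3) = 395700 g / 85.00 g/mol = 4655.3 mol.
From the equation the NaNO3:AgCl mole ratio is 1:1, so n(AgCl) = 4655.3 × 1/1 = 4655.3 mol.
Mass of AgCl = 4655.3 mol × 143.32 g/mol = 667200 g.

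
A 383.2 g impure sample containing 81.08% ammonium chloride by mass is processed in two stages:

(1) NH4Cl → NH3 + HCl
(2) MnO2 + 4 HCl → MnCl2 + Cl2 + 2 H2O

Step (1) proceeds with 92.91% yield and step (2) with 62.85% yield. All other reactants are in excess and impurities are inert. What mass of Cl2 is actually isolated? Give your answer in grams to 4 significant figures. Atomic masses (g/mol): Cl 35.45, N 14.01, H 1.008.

Pure NH4Cl = 383.2 × 0.8108 = 310.70 g.
M(NH4Cl) = 14.01 + 4(1.008) + 35.45 = 53.492 g/mol.
M(Cl2) = 2(35.45) = 70.90 g/mol.
n(NH4Cl) = 310.70 / 53.492 = 5.8083 mol.
Step 1 (NH4Cl:HCl = 1:1): theoretical n(HCl) = 5.8083 mol; at 92.91% yield, n(HCl) = 5.3965 mol.
Step 2 (HCl:Cl2 = 4:1): theoretical n(Cl2) = 1.3491 mol, so theoretical mass = 1.3491 × 70.90 = 95.653 g.
At 62.85% yield, actual mass of Cl2 = 95.653 × 0.6285 = 60.118 g.

60.12 g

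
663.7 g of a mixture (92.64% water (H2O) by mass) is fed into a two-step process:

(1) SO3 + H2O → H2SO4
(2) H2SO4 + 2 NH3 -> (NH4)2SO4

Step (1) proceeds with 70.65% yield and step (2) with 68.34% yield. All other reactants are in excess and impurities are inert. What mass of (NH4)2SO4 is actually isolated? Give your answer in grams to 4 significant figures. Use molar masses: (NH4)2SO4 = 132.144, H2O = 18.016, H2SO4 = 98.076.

2177 g

Pure H2O = 663.7 × 0.9264 = 614.85 g.
n(H2O) = 614.85 / 18.016 = 34.128 mol.
Step 1 (H2O:H2SO4 = 1:1): theoretical n(H2SO4) = 34.128 mol; at 70.65% yield, n(H2SO4) = 24.111 mol.
Step 2 (H2SO4:(NH4)2SO4 = 1:1): theoretical n((NH4)2SO4) = 24.111 mol, so theoretical mass = 24.111 × 132.144 = 3186.2 g.
At 68.34% yield, actual mass of (NH4)2SO4 = 3186.2 × 0.6834 = 2177.4 g.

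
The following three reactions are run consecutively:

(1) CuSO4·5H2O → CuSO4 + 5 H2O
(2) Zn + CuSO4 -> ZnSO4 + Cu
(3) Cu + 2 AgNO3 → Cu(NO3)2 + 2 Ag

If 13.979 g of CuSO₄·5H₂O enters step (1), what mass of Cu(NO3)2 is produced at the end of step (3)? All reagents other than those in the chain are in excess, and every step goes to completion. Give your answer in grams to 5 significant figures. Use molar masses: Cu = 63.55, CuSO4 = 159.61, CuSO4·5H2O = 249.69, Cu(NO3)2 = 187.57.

n(CuSO4·5H2O) = 13.979 / 249.69 = 0.0559854 mol.
Reaction (1): CuSO4·5H2O→CuSO4 ratio 1:1 ⇒ n(CuSO4) = 0.0559854 mol.
Reaction (2): CuSO4→Cu ratio 1:1 ⇒ n(Cu) = 0.0559854 mol.
Reaction (3): Cu→Cu(NO3)2 ratio 1:1 ⇒ n(Cu(NO3)2) = 0.0559854 mol.
Mass of Cu(NO3)2 = 0.0559854 × 187.57 = 10.5012 g.

10.501 g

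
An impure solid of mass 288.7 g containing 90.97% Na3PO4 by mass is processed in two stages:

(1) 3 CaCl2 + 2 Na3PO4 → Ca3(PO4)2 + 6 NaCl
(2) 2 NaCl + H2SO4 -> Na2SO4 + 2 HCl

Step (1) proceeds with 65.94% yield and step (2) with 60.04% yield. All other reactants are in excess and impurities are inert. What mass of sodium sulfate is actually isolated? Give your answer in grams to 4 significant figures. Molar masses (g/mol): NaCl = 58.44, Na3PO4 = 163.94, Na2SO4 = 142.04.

135.1 g

Pure Na3PO4 = 288.7 × 0.9097 = 262.63 g.
n(Na3PO4) = 262.63 / 163.94 = 1.6020 mol.
Step 1 (Na3PO4:NaCl = 2:6): theoretical n(NaCl) = 4.8060 mol; at 65.94% yield, n(NaCl) = 3.1691 mol.
Step 2 (NaCl:Na2SO4 = 2:1): theoretical n(Na2SO4) = 1.5845 mol, so theoretical mass = 1.5845 × 142.04 = 225.07 g.
At 60.04% yield, actual mass of Na2SO4 = 225.07 × 0.6004 = 135.13 g.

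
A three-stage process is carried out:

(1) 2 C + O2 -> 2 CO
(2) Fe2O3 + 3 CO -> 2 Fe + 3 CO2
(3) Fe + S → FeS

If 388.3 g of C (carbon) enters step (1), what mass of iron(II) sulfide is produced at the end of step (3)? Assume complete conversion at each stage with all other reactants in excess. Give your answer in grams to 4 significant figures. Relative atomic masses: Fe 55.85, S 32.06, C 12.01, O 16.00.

M(C) = 12.01 g/mol.
M(FeS) = 55.85 + 32.06 = 87.91 g/mol.
n(C) = 388.3 / 12.01 = 32.331 mol.
Reaction (1): C→CO ratio 2:2 ⇒ n(CO) = 32.331 mol.
Reaction (2): CO→Fe ratio 3:2 ⇒ n(Fe) = 21.554 mol.
Reaction (3): Fe→FeS ratio 1:1 ⇒ n(FeS) = 21.554 mol.
Mass of FeS = 21.554 × 87.91 = 1894.8 g.

1895 g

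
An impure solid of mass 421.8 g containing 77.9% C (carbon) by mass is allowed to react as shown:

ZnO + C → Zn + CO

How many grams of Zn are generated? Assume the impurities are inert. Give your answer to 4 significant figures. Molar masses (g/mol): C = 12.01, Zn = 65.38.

1789 g

Mass of pure C = 421.8 g × 0.779 = 328.58 g.
n(C) = 328.58 g / 12.01 g/mol = 27.359 mol.
From the equation the C:Zn mole ratio is 1:1, so n(Zn) = 27.359 × 1/1 = 27.359 mol.
Mass of Zn = 27.359 mol × 65.38 g/mol = 1788.7 g.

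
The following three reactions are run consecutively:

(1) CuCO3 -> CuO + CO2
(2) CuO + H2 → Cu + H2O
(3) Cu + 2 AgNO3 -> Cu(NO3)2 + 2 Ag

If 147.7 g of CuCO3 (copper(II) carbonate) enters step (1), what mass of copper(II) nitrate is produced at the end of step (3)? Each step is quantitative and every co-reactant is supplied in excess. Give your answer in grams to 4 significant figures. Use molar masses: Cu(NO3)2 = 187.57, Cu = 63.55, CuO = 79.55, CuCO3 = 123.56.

n(CuCO3) = 147.7 / 123.56 = 1.1954 mol.
Reaction (1): CuCO3→CuO ratio 1:1 ⇒ n(CuO) = 1.1954 mol.
Reaction (2): CuO→Cu ratio 1:1 ⇒ n(Cu) = 1.1954 mol.
Reaction (3): Cu→Cu(NO3)2 ratio 1:1 ⇒ n(Cu(NO3)2) = 1.1954 mol.
Mass of Cu(NO3)2 = 1.1954 × 187.57 = 224.22 g.

224.2 g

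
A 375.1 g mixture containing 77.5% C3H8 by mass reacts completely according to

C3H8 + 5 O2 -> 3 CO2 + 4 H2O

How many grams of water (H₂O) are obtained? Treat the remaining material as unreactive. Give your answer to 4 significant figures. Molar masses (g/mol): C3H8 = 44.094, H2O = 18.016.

475.1 g

Mass of pure C3H8 = 375.1 g × 0.775 = 290.70 g.
n(C3H8) = 290.70 g / 44.094 g/mol = 6.5928 mol.
From the equation the C3H8:H2O mole ratio is 1:4, so n(H2O) = 6.5928 × 4/1 = 26.371 mol.
Mass of H2O = 26.371 mol × 18.016 g/mol = 475.10 g.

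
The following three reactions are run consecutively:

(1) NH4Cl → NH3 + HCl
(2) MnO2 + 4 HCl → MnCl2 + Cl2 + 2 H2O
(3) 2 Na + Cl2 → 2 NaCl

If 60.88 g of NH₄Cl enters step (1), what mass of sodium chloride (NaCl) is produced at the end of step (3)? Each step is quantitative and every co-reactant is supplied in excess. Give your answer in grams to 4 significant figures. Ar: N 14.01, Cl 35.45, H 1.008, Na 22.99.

33.26 g

M(NH4Cl) = 14.01 + 4(1.008) + 35.45 = 53.492 g/mol.
M(NaCl) = 22.99 + 35.45 = 58.44 g/mol.
n(NH4Cl) = 60.88 / 53.492 = 1.1381 mol.
Reaction (1): NH4Cl→HCl ratio 1:1 ⇒ n(HCl) = 1.1381 mol.
Reaction (2): HCl→Cl2 ratio 4:1 ⇒ n(Cl2) = 0.28453 mol.
Reaction (3): Cl2→NaCl ratio 1:2 ⇒ n(NaCl) = 0.56906 mol.
Mass of NaCl = 0.56906 × 58.44 = 33.256 g.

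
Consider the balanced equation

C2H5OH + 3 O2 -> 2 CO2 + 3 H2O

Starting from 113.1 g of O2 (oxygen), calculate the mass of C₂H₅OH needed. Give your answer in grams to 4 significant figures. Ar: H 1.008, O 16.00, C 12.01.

M(O2) = 2(16.00) = 32.00 g/mol.
M(C2H5OH) = 2(12.01) + 6(1.008) + 16.00 = 46.068 g/mol.
n(O2) = 113.10 g / 32.00 g/mol = 3.5344 mol.
From the equation the O2:C2H5OH mole ratio is 3:1, so n(C2H5OH) = 3.5344 × 1/3 = 1.1781 mol.
Mass of C2H5OH = 1.1781 mol × 46.068 g/mol = 54.274 g.

54.27 g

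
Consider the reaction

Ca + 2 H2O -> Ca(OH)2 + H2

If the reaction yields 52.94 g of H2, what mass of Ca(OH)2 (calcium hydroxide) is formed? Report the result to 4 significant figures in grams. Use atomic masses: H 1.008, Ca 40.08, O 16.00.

1946 g

M(H2) = 2(1.008) = 2.016 g/mol.
M(Ca(OH)2) = 40.08 + 2(16.00) + 2(1.008) = 74.096 g/mol.
n(H2) = 52.940 g / 2.016 g/mol = 26.260 mol.
From the equation the H2:Ca(OH)2 mole ratio is 1:1, so n(Ca(OH)2) = 26.260 × 1/1 = 26.260 mol.
Mass of Ca(OH)2 = 26.260 mol × 74.096 g/mol = 1945.8 g.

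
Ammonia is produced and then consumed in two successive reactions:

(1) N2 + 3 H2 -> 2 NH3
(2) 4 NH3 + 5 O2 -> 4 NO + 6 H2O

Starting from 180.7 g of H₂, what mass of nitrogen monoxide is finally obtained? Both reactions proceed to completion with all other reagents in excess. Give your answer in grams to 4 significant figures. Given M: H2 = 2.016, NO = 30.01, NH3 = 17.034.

1793 g

n(H2) = 180.70 / 2.016 = 89.633 mol.
Step 1 gives a 3:2 ratio of H2 to NH3, so n(NH3) = 59.755 mol.
In step 2 the NH3:NO ratio is 4:4, so n(NO) = 59.755 mol.
Mass of NO = 59.755 × 30.01 = 1793.3 g.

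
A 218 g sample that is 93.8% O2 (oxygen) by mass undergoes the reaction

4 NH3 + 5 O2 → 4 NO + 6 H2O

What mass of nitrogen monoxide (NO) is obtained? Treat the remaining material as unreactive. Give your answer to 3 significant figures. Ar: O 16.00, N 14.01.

153 g

Mass of pure O2 = 218 g × 0.938 = 204.5 g.
M(O2) = 2(16.00) = 32.00 g/mol.
M(NO) = 14.01 + 16.00 = 30.01 g/mol.
n(O2) = 204.5 g / 32.00 g/mol = 6.390 mol.
From the equation the O2:NO mole ratio is 5:4, so n(NO) = 6.390 × 4/5 = 5.112 mol.
Mass of NO = 5.112 mol × 30.01 g/mol = 153.4 g.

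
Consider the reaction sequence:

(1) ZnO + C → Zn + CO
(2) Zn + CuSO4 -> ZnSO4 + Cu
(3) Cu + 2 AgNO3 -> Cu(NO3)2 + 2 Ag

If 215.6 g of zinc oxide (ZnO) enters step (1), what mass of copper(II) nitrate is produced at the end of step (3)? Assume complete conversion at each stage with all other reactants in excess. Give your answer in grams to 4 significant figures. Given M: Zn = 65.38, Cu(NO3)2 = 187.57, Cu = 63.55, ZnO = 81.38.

496.9 g

n(ZnO) = 215.6 / 81.38 = 2.6493 mol.
Reaction (1): ZnO→Zn ratio 1:1 ⇒ n(Zn) = 2.6493 mol.
Reaction (2): Zn→Cu ratio 1:1 ⇒ n(Cu) = 2.6493 mol.
Reaction (3): Cu→Cu(NO3)2 ratio 1:1 ⇒ n(Cu(NO3)2) = 2.6493 mol.
Mass of Cu(NO3)2 = 2.6493 × 187.57 = 496.93 g.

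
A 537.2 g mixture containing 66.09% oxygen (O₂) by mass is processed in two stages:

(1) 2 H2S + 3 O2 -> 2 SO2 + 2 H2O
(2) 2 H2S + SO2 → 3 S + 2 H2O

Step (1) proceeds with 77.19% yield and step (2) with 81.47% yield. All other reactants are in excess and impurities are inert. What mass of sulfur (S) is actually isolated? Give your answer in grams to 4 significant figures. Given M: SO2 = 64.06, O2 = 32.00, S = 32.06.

447.4 g

Pure O2 = 537.2 × 0.6609 = 355.04 g.
n(O2) = 355.04 / 32.00 = 11.095 mol.
Step 1 (O2:SO2 = 3:2): theoretical n(SO2) = 7.3966 mol; at 77.19% yield, n(SO2) = 5.7094 mol.
Step 2 (SO2:S = 1:3): theoretical n(S) = 17.128 mol, so theoretical mass = 17.128 × 32.06 = 549.13 g.
At 81.47% yield, actual mass of S = 549.13 × 0.8147 = 447.38 g.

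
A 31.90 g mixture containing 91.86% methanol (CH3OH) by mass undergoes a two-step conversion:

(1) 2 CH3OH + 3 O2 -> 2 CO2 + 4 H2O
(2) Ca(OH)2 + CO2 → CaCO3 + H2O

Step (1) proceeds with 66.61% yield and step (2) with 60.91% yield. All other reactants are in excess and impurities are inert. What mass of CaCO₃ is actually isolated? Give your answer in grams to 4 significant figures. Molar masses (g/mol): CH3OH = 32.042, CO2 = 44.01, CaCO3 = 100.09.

37.14 g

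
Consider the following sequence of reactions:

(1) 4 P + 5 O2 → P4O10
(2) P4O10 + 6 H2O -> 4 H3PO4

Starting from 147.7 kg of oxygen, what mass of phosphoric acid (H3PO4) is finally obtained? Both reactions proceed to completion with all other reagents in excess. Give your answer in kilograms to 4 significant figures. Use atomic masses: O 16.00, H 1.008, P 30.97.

M(O2) = 2(16.00) = 32.00 g/mol.
M(H3PO4) = 3(1.008) + 30.97 + 4(16.00) = 97.994 g/mol.
147.7 kg = 147700 g.
n(O2) = 147700 / 32.00 = 4615.6 mol.
Step 1 gives a 5:1 ratio of O2 to P4O10, so n(P4O10) = 923.12 mol.
In step 2 the P4O10:H3PO4 ratio is 1:4, so n(H3PO4) = 3692.5 mol.
Mass of H3PO4 = 3692.5 × 97.994 = 361840 g = 361.8 kg.

361.8 kg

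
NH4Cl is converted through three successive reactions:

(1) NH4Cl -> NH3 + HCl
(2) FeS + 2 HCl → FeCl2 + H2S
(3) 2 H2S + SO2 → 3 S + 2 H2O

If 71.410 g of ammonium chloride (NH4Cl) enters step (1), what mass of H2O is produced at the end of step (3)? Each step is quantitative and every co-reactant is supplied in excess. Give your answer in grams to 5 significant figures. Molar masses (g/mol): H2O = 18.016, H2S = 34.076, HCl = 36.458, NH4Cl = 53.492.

n(NH4Cl) = 71.410 / 53.492 = 1.33497 mol.
Reaction (1): NH4Cl→HCl ratio 1:1 ⇒ n(HCl) = 1.33497 mol.
Reaction (2): HCl→H2S ratio 2:1 ⇒ n(H2S) = 0.667483 mol.
Reaction (3): H2S→H2O ratio 2:2 ⇒ n(H2O) = 0.667483 mol.
Mass of H2O = 0.667483 × 18.016 = 12.0254 g.

12.025 g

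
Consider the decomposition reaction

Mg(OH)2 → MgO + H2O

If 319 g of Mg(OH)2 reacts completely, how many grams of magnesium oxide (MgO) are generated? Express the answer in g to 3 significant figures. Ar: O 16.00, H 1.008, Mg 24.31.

M(Mg(OH)2) = 24.31 + 2(16.00) + 2(1.008) = 58.326 g/mol.
M(MgO) = 24.31 + 16.00 = 40.31 g/mol.
n(Mg(OH)2) = 319.0 g / 58.326 g/mol = 5.469 mol.
From the equation the Mg(OH)2:MgO mole ratio is 1:1, so n(MgO) = 5.469 × 1/1 = 5.469 mol.
Mass of MgO = 5.469 mol × 40.31 g/mol = 220.5 g.

220 g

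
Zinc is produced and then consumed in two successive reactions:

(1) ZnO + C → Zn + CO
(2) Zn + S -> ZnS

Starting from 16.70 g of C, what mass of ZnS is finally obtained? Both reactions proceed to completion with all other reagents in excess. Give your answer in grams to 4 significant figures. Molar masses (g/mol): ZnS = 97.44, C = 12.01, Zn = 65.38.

n(C) = 16.700 / 12.01 = 1.3905 mol.
Step 1 gives a 1:1 ratio of C to Zn, so n(Zn) = 1.3905 mol.
In step 2 the Zn:ZnS ratio is 1:1, so n(ZnS) = 1.3905 mol.
Mass of ZnS = 1.3905 × 97.44 = 135.49 g.

135.5 g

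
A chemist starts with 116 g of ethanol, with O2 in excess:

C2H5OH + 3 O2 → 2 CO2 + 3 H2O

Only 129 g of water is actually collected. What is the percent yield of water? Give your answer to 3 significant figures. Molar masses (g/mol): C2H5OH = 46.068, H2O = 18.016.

94.8 %

n(C2H5OH) = 116.0 g / 46.068 g/mol = 2.518 mol.
From the equation the C2H5OH:H2O mole ratio is 1:3, so n(H2O) = 2.518 × 3/1 = 7.554 mol.
Mass of H2O = 7.554 mol × 18.016 g/mol = 136.1 g.
This is the theoretical yield. Percent yield = 129 g / 136.1 g × 100% = 94.79%.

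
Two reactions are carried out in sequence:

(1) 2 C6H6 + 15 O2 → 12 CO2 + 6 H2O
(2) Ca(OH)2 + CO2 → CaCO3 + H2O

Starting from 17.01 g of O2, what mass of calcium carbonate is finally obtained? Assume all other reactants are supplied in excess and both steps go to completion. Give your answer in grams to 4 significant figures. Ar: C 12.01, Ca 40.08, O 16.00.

M(O2) = 2(16.00) = 32.00 g/mol.
M(CaCO3) = 40.08 + 12.01 + 3(16.00) = 100.09 g/mol.
n(O2) = 17.010 / 32.00 = 0.53156 mol.
Step 1 gives a 15:12 ratio of O2 to CO2, so n(CO2) = 0.42525 mol.
In step 2 the CO2:CaCO3 ratio is 1:1, so n(CaCO3) = 0.42525 mol.
Mass of CaCO3 = 0.42525 × 100.09 = 42.563 g.

42.56 g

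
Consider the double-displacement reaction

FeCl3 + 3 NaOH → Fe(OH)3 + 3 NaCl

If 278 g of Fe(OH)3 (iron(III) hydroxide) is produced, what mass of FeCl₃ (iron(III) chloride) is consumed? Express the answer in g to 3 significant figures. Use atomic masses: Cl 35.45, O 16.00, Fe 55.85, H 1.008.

M(Fe(OH)3) = 55.85 + 3(16.00) + 3(1.008) = 106.874 g/mol.
M(FeCl3) = 55.85 + 3(35.45) = 162.20 g/mol.
n(Fe(OH)3) = 278.0 g / 106.874 g/mol = 2.601 mol.
From the equation the Fe(OH)3:FeCl3 mole ratio is 1:1, so n(FeCl3) = 2.601 × 1/1 = 2.601 mol.
Mass of FeCl3 = 2.601 mol × 162.20 g/mol = 421.9 g.

422 g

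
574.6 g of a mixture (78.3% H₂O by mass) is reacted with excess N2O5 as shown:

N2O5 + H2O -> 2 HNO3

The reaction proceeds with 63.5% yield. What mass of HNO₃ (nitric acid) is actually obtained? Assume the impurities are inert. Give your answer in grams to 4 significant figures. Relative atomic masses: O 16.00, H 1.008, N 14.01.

1999 g

Pure H2O available = 574.6 g × 0.783 = 449.91 g.
M(H2O) = 2(1.008) + 16.00 = 18.016 g/mol.
M(HNO3) = 1.008 + 14.01 + 3(16.00) = 63.018 g/mol.
n(H2O) = 449.91 g / 18.016 g/mol = 24.973 mol.
From the equation the H2O:HNO3 mole ratio is 1:2, so n(HNO3) = 24.973 × 2/1 = 49.946 mol.
Mass of HNO3 = 49.946 mol × 63.018 g/mol = 3147.5 g.
Actual mass collected = 3147.5 g × 0.635 = 1998.7 g.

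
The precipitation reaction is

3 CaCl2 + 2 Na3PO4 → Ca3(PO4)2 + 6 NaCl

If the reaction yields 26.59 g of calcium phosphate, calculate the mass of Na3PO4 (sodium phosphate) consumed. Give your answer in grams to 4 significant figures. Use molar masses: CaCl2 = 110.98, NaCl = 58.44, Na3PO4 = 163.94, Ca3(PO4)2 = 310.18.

n(Ca3(PO4)2) = 26.590 g / 310.18 g/mol = 0.085724 mol.
From the equation the Ca3(PO4)2:Na3PO4 mole ratio is 1:2, so n(Na3PO4) = 0.085724 × 2/1 = 0.17145 mol.
Mass of Na3PO4 = 0.17145 mol × 163.94 g/mol = 28.107 g.

28.11 g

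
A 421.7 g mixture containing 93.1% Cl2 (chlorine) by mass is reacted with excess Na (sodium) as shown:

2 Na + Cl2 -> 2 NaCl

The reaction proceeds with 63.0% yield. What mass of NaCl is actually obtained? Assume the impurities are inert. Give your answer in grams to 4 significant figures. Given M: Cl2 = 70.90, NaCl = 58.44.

Pure Cl2 available = 421.7 g × 0.931 = 392.60 g.
n(Cl2) = 392.60 g / 70.90 g/mol = 5.5374 mol.
From the equation the Cl2:NaCl mole ratio is 1:2, so n(NaCl) = 5.5374 × 2/1 = 11.075 mol.
Mass of NaCl = 11.075 mol × 58.44 g/mol = 647.21 g.
Actual mass collected = 647.21 g × 0.630 = 407.74 g.

407.7 g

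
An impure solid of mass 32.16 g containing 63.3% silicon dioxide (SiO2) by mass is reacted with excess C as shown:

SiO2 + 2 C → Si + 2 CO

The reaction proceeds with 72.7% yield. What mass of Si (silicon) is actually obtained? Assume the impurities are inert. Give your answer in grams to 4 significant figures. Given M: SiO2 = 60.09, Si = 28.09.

6.918 g

Pure SiO2 available = 32.16 g × 0.633 = 20.357 g.
n(SiO2) = 20.357 g / 60.09 g/mol = 0.33878 mol.
From the equation the SiO2:Si mole ratio is 1:1, so n(Si) = 0.33878 × 1/1 = 0.33878 mol.
Mass of Si = 0.33878 mol × 28.09 g/mol = 9.5163 g.
Actual mass collected = 9.5163 g × 0.727 = 6.9184 g.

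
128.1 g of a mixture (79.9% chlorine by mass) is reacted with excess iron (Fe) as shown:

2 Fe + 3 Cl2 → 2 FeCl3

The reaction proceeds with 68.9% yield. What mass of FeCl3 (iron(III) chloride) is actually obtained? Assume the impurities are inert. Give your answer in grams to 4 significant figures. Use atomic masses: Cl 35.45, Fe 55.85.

Pure Cl2 available = 128.1 g × 0.799 = 102.35 g.
M(Cl2) = 2(35.45) = 70.90 g/mol.
M(FeCl3) = 55.85 + 3(35.45) = 162.20 g/mol.
n(Cl2) = 102.35 g / 70.90 g/mol = 1.4436 mol.
From the equation the Cl2:FeCl3 mole ratio is 3:2, so n(FeCl3) = 1.4436 × 2/3 = 0.96241 mol.
Mass of FeCl3 = 0.96241 mol × 162.20 g/mol = 156.10 g.
Actual mass collected = 156.10 g × 0.689 = 107.55 g.

107.6 g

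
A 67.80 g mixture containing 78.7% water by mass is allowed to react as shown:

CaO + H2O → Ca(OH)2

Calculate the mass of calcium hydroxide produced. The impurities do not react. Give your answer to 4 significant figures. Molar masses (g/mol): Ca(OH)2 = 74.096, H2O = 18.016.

219.5 g

Mass of pure H2O = 67.80 g × 0.787 = 53.359 g.
n(H2O) = 53.359 g / 18.016 g/mol = 2.9617 mol.
From the equation the H2O:Ca(OH)2 mole ratio is 1:1, so n(Ca(OH)2) = 2.9617 × 1/1 = 2.9617 mol.
Mass of Ca(OH)2 = 2.9617 mol × 74.096 g/mol = 219.45 g.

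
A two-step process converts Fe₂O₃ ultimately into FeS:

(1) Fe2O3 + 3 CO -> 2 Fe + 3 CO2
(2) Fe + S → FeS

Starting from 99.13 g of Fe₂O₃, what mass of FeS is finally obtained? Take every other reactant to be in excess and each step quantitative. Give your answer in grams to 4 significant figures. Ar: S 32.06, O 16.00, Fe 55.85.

109.1 g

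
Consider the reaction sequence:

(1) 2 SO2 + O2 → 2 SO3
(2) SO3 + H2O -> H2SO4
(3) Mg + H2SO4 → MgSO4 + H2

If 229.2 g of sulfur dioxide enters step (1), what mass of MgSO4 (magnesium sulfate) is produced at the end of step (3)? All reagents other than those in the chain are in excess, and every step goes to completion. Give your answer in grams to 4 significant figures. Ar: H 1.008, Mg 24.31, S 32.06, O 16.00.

M(SO2) = 32.06 + 2(16.00) = 64.06 g/mol.
M(MgSO4) = 24.31 + 32.06 + 4(16.00) = 120.37 g/mol.
n(SO2) = 229.2 / 64.06 = 3.5779 mol.
Reaction (1): SO2→SO3 ratio 2:2 ⇒ n(SO3) = 3.5779 mol.
Reaction (2): SO3→H2SO4 ratio 1:1 ⇒ n(H2SO4) = 3.5779 mol.
Reaction (3): H2SO4→MgSO4 ratio 1:1 ⇒ n(MgSO4) = 3.5779 mol.
Mass of MgSO4 = 3.5779 × 120.37 = 430.67 g.

430.7 g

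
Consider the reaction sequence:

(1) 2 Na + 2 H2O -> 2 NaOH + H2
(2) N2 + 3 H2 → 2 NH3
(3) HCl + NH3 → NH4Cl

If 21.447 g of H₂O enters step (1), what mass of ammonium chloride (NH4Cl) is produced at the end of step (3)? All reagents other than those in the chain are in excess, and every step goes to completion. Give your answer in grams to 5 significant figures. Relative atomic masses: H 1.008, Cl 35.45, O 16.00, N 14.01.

M(H2O) = 2(1.008) + 16.00 = 18.016 g/mol.
M(NH4Cl) = 14.01 + 4(1.008) + 35.45 = 53.492 g/mol.
n(H2O) = 21.447 / 18.016 = 1.19044 mol.
Reaction (1): H2O→H2 ratio 2:1 ⇒ n(H2) = 0.595221 mol.
Reaction (2): H2→NH3 ratio 3:2 ⇒ n(NH3) = 0.396814 mol.
Reaction (3): NH3→NH4Cl ratio 1:1 ⇒ n(NH4Cl) = 0.396814 mol.
Mass of NH4Cl = 0.396814 × 53.492 = 21.2264 g.

21.226 g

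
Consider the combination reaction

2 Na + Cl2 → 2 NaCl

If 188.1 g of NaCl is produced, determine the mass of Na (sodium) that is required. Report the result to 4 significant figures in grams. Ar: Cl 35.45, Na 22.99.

M(NaCl) = 22.99 + 35.45 = 58.44 g/mol.
M(Na) = 22.99 g/mol.
n(NaCl) = 188.10 g / 58.44 g/mol = 3.2187 mol.
From the equation the NaCl:Na mole ratio is 2:2, so n(Na) = 3.2187 × 2/2 = 3.2187 mol.
Mass of Na = 3.2187 mol × 22.99 g/mol = 73.998 g.

74.00 g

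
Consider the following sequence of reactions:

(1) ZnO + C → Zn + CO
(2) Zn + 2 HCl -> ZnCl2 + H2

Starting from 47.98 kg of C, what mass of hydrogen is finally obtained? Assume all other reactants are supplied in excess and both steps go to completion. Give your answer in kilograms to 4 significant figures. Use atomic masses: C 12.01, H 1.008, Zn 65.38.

M(C) = 12.01 g/mol.
M(H2) = 2(1.008) = 2.016 g/mol.
47.98 kg = 47980 g.
n(C) = 47980 / 12.01 = 3995.0 mol.
Step 1 gives a 1:1 ratio of C to Zn, so n(Zn) = 3995.0 mol.
In step 2 the Zn:H2 ratio is 1:1, so n(H2) = 3995.0 mol.
Mass of H2 = 3995.0 × 2.016 = 8053.9 g = 8.054 kg.

8.054 kg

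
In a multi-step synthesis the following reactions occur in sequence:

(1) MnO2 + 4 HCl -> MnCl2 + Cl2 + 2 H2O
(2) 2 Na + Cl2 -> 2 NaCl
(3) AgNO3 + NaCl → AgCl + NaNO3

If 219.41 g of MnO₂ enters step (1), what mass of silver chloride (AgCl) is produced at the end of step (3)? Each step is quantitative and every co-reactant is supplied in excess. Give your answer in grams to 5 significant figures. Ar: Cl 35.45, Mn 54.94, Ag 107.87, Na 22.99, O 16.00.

723.39 g

M(MnO2) = 54.94 + 2(16.00) = 86.94 g/mol.
M(AgCl) = 107.87 + 35.45 = 143.32 g/mol.
n(MnO2) = 219.41 / 86.94 = 2.52369 mol.
Reaction (1): MnO2→Cl2 ratio 1:1 ⇒ n(Cl2) = 2.52369 mol.
Reaction (2): Cl2→NaCl ratio 1:2 ⇒ n(NaCl) = 5.04739 mol.
Reaction (3): NaCl→AgCl ratio 1:1 ⇒ n(AgCl) = 5.04739 mol.
Mass of AgCl = 5.04739 × 143.32 = 723.392 g.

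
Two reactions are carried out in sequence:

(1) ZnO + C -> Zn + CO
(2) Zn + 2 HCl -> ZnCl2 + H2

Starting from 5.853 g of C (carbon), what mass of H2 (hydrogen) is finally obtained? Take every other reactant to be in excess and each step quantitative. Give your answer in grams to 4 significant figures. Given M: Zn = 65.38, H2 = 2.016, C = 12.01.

n(C) = 5.8530 / 12.01 = 0.48734 mol.
Step 1 gives a 1:1 ratio of C to Zn, so n(Zn) = 0.48734 mol.
In step 2 the Zn:H2 ratio is 1:1, so n(H2) = 0.48734 mol.
Mass of H2 = 0.48734 × 2.016 = 0.98249 g.

0.9825 g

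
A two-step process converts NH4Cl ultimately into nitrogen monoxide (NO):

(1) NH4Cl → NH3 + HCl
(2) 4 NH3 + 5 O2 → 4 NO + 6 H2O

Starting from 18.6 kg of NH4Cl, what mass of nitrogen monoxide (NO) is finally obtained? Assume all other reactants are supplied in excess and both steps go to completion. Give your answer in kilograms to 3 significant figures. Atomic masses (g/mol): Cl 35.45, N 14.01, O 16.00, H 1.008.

10.4 kg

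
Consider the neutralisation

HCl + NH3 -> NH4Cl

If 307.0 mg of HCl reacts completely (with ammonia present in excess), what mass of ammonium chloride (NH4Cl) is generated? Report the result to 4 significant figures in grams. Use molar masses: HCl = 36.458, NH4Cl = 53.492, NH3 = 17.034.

0.4504 g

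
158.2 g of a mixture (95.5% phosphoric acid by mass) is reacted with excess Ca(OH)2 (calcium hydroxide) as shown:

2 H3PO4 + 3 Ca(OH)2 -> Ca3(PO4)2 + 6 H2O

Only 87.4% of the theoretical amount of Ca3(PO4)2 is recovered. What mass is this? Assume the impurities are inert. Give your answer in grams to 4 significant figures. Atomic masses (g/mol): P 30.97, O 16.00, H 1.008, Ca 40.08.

209.0 g

Pure H3PO4 available = 158.2 g × 0.955 = 151.08 g.
M(H3PO4) = 3(1.008) + 30.97 + 4(16.00) = 97.994 g/mol.
M(Ca3(PO4)2) = 3(40.08) + 2(30.97) + 8(16.00) = 310.18 g/mol.
n(H3PO4) = 151.08 g / 97.994 g/mol = 1.5417 mol.
From the equation the H3PO4:Ca3(PO4)2 mole ratio is 2:1, so n(Ca3(PO4)2) = 1.5417 × 1/2 = 0.77087 mol.
Mass of Ca3(PO4)2 = 0.77087 mol × 310.18 g/mol = 239.11 g.
Actual mass collected = 239.11 g × 0.874 = 208.98 g.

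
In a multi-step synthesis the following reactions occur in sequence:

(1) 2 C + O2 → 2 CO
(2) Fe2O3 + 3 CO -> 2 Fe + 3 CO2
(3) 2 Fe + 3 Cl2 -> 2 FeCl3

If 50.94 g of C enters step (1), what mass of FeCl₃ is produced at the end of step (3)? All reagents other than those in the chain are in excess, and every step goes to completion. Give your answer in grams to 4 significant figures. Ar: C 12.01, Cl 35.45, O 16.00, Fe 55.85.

458.6 g

M(C) = 12.01 g/mol.
M(FeCl3) = 55.85 + 3(35.45) = 162.20 g/mol.
n(C) = 50.94 / 12.01 = 4.2415 mol.
Reaction (1): C→CO ratio 2:2 ⇒ n(CO) = 4.2415 mol.
Reaction (2): CO→Fe ratio 3:2 ⇒ n(Fe) = 2.8276 mol.
Reaction (3): Fe→FeCl3 ratio 2:2 ⇒ n(FeCl3) = 2.8276 mol.
Mass of FeCl3 = 2.8276 × 162.20 = 458.64 g.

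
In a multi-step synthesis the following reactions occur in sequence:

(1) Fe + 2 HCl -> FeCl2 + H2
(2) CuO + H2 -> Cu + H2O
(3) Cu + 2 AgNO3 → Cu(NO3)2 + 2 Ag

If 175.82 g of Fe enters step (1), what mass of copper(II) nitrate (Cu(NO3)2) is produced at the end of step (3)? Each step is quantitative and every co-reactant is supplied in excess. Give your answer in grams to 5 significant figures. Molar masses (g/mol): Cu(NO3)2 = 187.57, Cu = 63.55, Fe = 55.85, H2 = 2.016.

n(Fe) = 175.82 / 55.85 = 3.14808 mol.
Reaction (1): Fe→H2 ratio 1:1 ⇒ n(H2) = 3.14808 mol.
Reaction (2): H2→Cu ratio 1:1 ⇒ n(Cu) = 3.14808 mol.
Reaction (3): Cu→Cu(NO3)2 ratio 1:1 ⇒ n(Cu(NO3)2) = 3.14808 mol.
Mass of Cu(NO3)2 = 3.14808 × 187.57 = 590.484 g.

590.48 g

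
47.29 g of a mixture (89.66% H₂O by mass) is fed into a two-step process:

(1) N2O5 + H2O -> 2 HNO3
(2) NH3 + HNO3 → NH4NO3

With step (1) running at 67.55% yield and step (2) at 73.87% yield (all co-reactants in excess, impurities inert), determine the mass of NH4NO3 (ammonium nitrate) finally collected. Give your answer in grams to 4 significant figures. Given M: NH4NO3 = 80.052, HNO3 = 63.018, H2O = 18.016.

Pure H2O = 47.29 × 0.8966 = 42.400 g.
n(H2O) = 42.400 / 18.016 = 2.3535 mol.
Step 1 (H2O:HNO3 = 1:2): theoretical n(HNO3) = 4.7070 mol; at 67.55% yield, n(HNO3) = 3.1795 mol.
Step 2 (HNO3:NH4NO3 = 1:1): theoretical n(NH4NO3) = 3.1795 mol, so theoretical mass = 3.1795 × 80.052 = 254.53 g.
At 73.87% yield, actual mass of NH4NO3 = 254.53 × 0.7387 = 188.02 g.

188.0 g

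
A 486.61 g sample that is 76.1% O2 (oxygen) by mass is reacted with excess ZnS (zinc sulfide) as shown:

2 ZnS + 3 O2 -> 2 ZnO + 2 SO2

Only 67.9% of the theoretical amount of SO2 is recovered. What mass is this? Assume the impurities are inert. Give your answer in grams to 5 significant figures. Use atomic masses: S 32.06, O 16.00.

335.57 g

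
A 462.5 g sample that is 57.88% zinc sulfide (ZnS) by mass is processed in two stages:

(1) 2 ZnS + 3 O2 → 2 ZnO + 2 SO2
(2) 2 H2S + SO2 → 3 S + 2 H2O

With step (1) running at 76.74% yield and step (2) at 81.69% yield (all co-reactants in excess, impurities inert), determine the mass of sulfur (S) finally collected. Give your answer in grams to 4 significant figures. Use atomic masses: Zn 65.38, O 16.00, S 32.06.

Pure ZnS = 462.5 × 0.5788 = 267.69 g.
M(ZnS) = 65.38 + 32.06 = 97.44 g/mol.
M(S) = 32.06 g/mol.
n(ZnS) = 267.69 / 97.44 = 2.7473 mol.
Step 1 (ZnS:SO2 = 2:2): theoretical n(SO2) = 2.7473 mol; at 76.74% yield, n(SO2) = 2.1083 mol.
Step 2 (SO2:S = 1:3): theoretical n(S) = 6.3248 mol, so theoretical mass = 6.3248 × 32.06 = 202.77 g.
At 81.69% yield, actual mass of S = 202.77 × 0.8169 = 165.65 g.

165.6 g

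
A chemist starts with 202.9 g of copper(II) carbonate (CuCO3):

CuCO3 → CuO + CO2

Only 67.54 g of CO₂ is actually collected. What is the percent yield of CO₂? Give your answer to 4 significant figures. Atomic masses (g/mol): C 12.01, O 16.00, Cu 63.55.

93.46 %

M(CuCO3) = 63.55 + 12.01 + 3(16.00) = 123.56 g/mol.
M(CO2) = 12.01 + 2(16.00) = 44.01 g/mol.
n(CuCO3) = 202.90 g / 123.56 g/mol = 1.6421 mol.
From the equation the CuCO3:CO2 mole ratio is 1:1, so n(CO2) = 1.6421 × 1/1 = 1.6421 mol.
Mass of CO2 = 1.6421 mol × 44.01 g/mol = 72.270 g.
This is the theoretical yield. Percent yield = 67.54 g / 72.270 g × 100% = 93.456%.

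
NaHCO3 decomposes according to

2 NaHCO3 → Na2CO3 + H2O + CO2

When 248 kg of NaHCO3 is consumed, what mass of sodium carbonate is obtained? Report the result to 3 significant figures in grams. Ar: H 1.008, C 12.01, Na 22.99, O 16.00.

156000 g

M(NaHCO3) = 22.99 + 1.008 + 12.01 + 3(16.00) = 84.008 g/mol.
M(Na2CO3) = 2(22.99) + 12.01 + 3(16.00) = 105.99 g/mol.
Convert: 248 kg = 248000 g.
n(NaHCO3) = 248000 g / 84.008 g/mol = 2952 mol.
From the equation the NaHCO3:Na2CO3 mole ratio is 2:1, so n(Na2CO3) = 2952 × 1/2 = 1476 mol.
Mass of Na2CO3 = 1476 mol × 105.99 g/mol = 156400 g.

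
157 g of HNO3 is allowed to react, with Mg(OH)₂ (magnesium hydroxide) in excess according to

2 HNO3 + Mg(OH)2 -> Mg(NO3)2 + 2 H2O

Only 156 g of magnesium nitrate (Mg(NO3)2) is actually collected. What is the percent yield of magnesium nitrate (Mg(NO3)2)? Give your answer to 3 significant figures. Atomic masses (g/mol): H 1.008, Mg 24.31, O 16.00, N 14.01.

84.4 %

M(HNO3) = 1.008 + 14.01 + 3(16.00) = 63.018 g/mol.
M(Mg(NO3)2) = 24.31 + 2(14.01) + 6(16.00) = 148.33 g/mol.
n(HNO3) = 157.0 g / 63.018 g/mol = 2.491 mol.
From the equation the HNO3:Mg(NO3)2 mole ratio is 2:1, so n(Mg(NO3)2) = 2.491 × 1/2 = 1.246 mol.
Mass of Mg(NO3)2 = 1.246 mol × 148.33 g/mol = 184.8 g.
This is the theoretical yield. Percent yield = 156 g / 184.8 g × 100% = 84.43%.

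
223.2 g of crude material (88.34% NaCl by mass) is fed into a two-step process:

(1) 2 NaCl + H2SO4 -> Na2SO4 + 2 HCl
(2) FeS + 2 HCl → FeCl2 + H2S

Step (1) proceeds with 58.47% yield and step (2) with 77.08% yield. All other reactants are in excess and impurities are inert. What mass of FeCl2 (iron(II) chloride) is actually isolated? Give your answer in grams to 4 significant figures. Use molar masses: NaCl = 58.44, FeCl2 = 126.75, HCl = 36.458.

Pure NaCl = 223.2 × 0.8834 = 197.17 g.
n(NaCl) = 197.17 / 58.44 = 3.3740 mol.
Step 1 (NaCl:HCl = 2:2): theoretical n(HCl) = 3.3740 mol; at 58.47% yield, n(HCl) = 1.9728 mol.
Step 2 (HCl:FeCl2 = 2:1): theoretical n(FeCl2) = 0.98638 mol, so theoretical mass = 0.98638 × 126.75 = 125.02 g.
At 77.08% yield, actual mass of FeCl2 = 125.02 × 0.7708 = 96.368 g.

96.37 g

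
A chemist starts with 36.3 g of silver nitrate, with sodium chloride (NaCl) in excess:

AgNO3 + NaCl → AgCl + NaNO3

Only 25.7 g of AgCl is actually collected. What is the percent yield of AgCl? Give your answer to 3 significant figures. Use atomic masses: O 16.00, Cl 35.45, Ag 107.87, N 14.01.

83.9 %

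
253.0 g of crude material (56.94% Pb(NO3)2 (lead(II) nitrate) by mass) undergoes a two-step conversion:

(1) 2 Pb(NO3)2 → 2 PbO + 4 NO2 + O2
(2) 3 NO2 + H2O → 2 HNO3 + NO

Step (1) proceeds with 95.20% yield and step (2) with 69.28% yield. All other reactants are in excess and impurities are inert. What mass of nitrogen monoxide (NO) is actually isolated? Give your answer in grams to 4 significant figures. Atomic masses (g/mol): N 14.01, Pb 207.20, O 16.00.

Pure Pb(NO3)2 = 253.0 × 0.5694 = 144.06 g.
M(Pb(NO3)2) = 207.20 + 2(14.01) + 6(16.00) = 331.22 g/mol.
M(NO) = 14.01 + 16.00 = 30.01 g/mol.
n(Pb(NO3)2) = 144.06 / 331.22 = 0.43493 mol.
Step 1 (Pb(NO3)2:NO2 = 2:4): theoretical n(NO2) = 0.86986 mol; at 95.20% yield, n(NO2) = 0.82811 mol.
Step 2 (NO2:NO = 3:1): theoretical n(NO) = 0.27604 mol, so theoretical mass = 0.27604 × 30.01 = 8.2839 g.
At 69.28% yield, actual mass of NO = 8.2839 × 0.6928 = 5.7391 g.

5.739 g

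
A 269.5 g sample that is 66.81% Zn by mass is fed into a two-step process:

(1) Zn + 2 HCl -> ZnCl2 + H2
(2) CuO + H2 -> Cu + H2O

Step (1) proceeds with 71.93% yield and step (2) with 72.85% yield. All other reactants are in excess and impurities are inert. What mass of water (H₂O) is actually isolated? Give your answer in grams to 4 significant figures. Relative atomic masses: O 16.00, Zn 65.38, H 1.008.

Pure Zn = 269.5 × 0.6681 = 180.05 g.
M(Zn) = 65.38 g/mol.
M(H2O) = 2(1.008) + 16.00 = 18.016 g/mol.
n(Zn) = 180.05 / 65.38 = 2.7539 mol.
Step 1 (Zn:H2 = 1:1): theoretical n(H2) = 2.7539 mol; at 71.93% yield, n(H2) = 1.9809 mol.
Step 2 (H2:H2O = 1:1): theoretical n(H2O) = 1.9809 mol, so theoretical mass = 1.9809 × 18.016 = 35.688 g.
At 72.85% yield, actual mass of H2O = 35.688 × 0.7285 = 25.999 g.

26.00 g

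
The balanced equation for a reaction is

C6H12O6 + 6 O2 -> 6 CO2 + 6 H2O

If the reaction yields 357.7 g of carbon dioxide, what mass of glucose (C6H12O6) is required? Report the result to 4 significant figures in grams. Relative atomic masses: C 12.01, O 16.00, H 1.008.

244.0 g

M(CO2) = 12.01 + 2(16.00) = 44.01 g/mol.
M(C6H12O6) = 6(12.01) + 12(1.008) + 6(16.00) = 180.156 g/mol.
n(CO2) = 357.70 g / 44.01 g/mol = 8.1277 mol.
From the equation the CO2:C6H12O6 mole ratio is 6:1, so n(C6H12O6) = 8.1277 × 1/6 = 1.3546 mol.
Mass of C6H12O6 = 1.3546 mol × 180.156 g/mol = 244.04 g.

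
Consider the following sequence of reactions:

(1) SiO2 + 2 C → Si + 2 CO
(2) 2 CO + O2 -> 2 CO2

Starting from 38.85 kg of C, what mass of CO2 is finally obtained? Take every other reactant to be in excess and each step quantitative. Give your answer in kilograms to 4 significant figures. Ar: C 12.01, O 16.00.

M(C) = 12.01 g/mol.
M(CO2) = 12.01 + 2(16.00) = 44.01 g/mol.
38.85 kg = 38850 g.
n(C) = 38850 / 12.01 = 3234.8 mol.
Step 1 gives a 2:2 ratio of C to CO, so n(CO) = 3234.8 mol.
In step 2 the CO:CO2 ratio is 2:2, so n(CO2) = 3234.8 mol.
Mass of CO2 = 3234.8 × 44.01 = 142360 g = 142.4 kg.

142.4 kg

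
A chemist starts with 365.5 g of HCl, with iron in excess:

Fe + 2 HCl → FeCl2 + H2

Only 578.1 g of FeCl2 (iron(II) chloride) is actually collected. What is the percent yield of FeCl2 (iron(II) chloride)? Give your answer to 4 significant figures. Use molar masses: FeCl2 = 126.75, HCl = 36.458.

90.99 %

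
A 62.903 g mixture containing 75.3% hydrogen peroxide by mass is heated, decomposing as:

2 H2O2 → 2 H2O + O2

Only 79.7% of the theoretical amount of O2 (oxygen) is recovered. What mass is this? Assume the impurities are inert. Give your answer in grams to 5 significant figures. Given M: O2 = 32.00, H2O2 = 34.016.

17.757 g

Pure H2O2 available = 62.903 g × 0.753 = 47.3660 g.
n(H2O2) = 47.3660 g / 34.016 g/mol = 1.39246 mol.
From the equation the H2O2:O2 mole ratio is 2:1, so n(O2) = 1.39246 × 1/2 = 0.696231 mol.
Mass of O2 = 0.696231 mol × 32.00 g/mol = 22.2794 g.
Actual mass collected = 22.2794 g × 0.797 = 17.7567 g.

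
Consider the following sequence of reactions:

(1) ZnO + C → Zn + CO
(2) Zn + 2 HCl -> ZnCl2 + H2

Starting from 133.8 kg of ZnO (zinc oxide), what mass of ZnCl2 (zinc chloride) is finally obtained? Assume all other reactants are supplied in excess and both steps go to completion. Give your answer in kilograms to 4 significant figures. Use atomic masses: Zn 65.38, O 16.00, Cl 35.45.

M(ZnO) = 65.38 + 16.00 = 81.38 g/mol.
M(ZnCl2) = 65.38 + 2(35.45) = 136.28 g/mol.
133.8 kg = 133800 g.
n(ZnO) = 133800 / 81.38 = 1644.1 mol.
Step 1 gives a 1:1 ratio of ZnO to Zn, so n(Zn) = 1644.1 mol.
In step 2 the Zn:ZnCl2 ratio is 1:1, so n(ZnCl2) = 1644.1 mol.
Mass of ZnCl2 = 1644.1 × 136.28 = 224060 g = 224.1 kg.

224.1 kg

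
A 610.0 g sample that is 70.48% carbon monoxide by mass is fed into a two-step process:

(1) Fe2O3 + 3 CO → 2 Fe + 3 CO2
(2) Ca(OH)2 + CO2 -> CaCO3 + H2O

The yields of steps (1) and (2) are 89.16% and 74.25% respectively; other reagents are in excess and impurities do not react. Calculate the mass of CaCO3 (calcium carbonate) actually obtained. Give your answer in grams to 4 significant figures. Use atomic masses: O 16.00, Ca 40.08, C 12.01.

Pure CO = 610.0 × 0.7048 = 429.93 g.
M(CO) = 12.01 + 16.00 = 28.01 g/mol.
M(CaCO3) = 40.08 + 12.01 + 3(16.00) = 100.09 g/mol.
n(CO) = 429.93 / 28.01 = 15.349 mol.
Step 1 (CO:CO2 = 3:3): theoretical n(CO2) = 15.349 mol; at 89.16% yield, n(CO2) = 13.685 mol.
Step 2 (CO2:CaCO3 = 1:1): theoretical n(CaCO3) = 13.685 mol, so theoretical mass = 13.685 × 100.09 = 1369.8 g.
At 74.25% yield, actual mass of CaCO3 = 1369.8 × 0.7425 = 1017.0 g.

1017 g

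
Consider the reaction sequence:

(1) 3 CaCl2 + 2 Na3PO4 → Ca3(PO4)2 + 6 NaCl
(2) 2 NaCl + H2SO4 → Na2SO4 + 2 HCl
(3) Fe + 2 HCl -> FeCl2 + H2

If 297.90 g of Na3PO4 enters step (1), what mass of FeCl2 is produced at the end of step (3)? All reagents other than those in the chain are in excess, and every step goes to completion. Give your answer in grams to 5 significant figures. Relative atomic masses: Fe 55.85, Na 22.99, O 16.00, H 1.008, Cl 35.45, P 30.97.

M(Na3PO4) = 3(22.99) + 30.97 + 4(16.00) = 163.94 g/mol.
M(FeCl2) = 55.85 + 2(35.45) = 126.75 g/mol.
n(Na3PO4) = 297.90 / 163.94 = 1.81713 mol.
Reaction (1): Na3PO4→NaCl ratio 2:6 ⇒ n(NaCl) = 5.45138 mol.
Reaction (2): NaCl→HCl ratio 2:2 ⇒ n(HCl) = 5.45138 mol.
Reaction (3): HCl→FeCl2 ratio 2:1 ⇒ n(FeCl2) = 2.72569 mol.
Mass of FeCl2 = 2.72569 × 126.75 = 345.482 g.

345.48 g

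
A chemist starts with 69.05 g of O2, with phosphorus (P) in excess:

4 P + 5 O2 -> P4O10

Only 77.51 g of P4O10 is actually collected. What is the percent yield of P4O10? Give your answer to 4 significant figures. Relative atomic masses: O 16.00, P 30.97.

63.27 %

M(O2) = 2(16.00) = 32.00 g/mol.
M(P4O10) = 4(30.97) + 10(16.00) = 283.88 g/mol.
n(O2) = 69.050 g / 32.00 g/mol = 2.1578 mol.
From the equation the O2:P4O10 mole ratio is 5:1, so n(P4O10) = 2.1578 × 1/5 = 0.43156 mol.
Mass of P4O10 = 0.43156 mol × 283.88 g/mol = 122.51 g.
This is the theoretical yield. Percent yield = 77.51 g / 122.51 g × 100% = 63.267%.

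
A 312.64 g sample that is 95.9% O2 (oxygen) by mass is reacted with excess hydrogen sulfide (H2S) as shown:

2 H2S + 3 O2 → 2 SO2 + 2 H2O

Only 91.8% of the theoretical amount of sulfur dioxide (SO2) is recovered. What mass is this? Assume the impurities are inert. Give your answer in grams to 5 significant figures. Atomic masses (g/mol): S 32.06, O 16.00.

367.33 g

Pure O2 available = 312.64 g × 0.959 = 299.822 g.
M(O2) = 2(16.00) = 32.00 g/mol.
M(SO2) = 32.06 + 2(16.00) = 64.06 g/mol.
n(O2) = 299.822 g / 32.00 g/mol = 9.36943 mol.
From the equation the O2:SO2 mole ratio is 3:2, so n(SO2) = 9.36943 × 2/3 = 6.24629 mol.
Mass of SO2 = 6.24629 mol × 64.06 g/mol = 400.137 g.
Actual mass collected = 400.137 g × 0.918 = 367.326 g.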